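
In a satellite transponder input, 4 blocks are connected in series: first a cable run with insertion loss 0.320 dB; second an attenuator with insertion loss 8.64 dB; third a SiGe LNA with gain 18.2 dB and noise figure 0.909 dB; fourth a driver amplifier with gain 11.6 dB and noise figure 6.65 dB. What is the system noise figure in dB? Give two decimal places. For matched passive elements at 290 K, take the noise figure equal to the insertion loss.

Convert to linear (a loss of L dB is a gain of −L dB): F_i = 10^(NF_i/10), G_i = 10^(G_i,dB/10)
  Stage 1: F_1 = 10^(0.320/10) = 1.076, G_1 = 10^(−0.320/10) = 0.9290
  Stage 2: F_2 = 10^(8.64/10) = 7.311, G_2 = 10^(−8.64/10) = 0.1368
  Stage 3: F_3 = 10^(0.909/10) = 1.233, G_3 = 10^(18.2/10) = 66.07
  Stage 4: F_4 = 10^(6.65/10) = 4.624, G_4 = 10^(11.6/10) = 14.45
Friis cascade:
  F = 1.076 + (7.311 − 1)/0.9290 + (1.233 − 1)/0.1271 + (4.624 − 1)/8.395 = 10.13
NF = 10 log₁₀(10.13) = 10.06 dB

10.06 dB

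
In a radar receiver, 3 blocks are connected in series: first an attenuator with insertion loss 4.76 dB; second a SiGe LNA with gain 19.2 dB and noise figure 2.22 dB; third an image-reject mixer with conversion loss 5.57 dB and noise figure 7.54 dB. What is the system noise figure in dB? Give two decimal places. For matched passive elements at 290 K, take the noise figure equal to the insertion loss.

Convert to linear (a loss of L dB is a gain of −L dB): F_i = 10^(NF_i/10), G_i = 10^(G_i,dB/10)
  Stage 1: F_1 = 10^(4.76/10) = 2.992, G_1 = 10^(−4.76/10) = 0.3342
  Stage 2: F_2 = 10^(2.22/10) = 1.667, G_2 = 10^(19.2/10) = 83.18
  Stage 3: F_3 = 10^(7.54/10) = 5.675, G_3 = 10^(−5.57/10) = 0.2773
Friis cascade:
  F = 2.992 + (1.667 − 1)/0.3342 + (5.675 − 1)/27.80 = 5.157
NF = 10 log₁₀(5.157) = 7.12 dB

7.12 dB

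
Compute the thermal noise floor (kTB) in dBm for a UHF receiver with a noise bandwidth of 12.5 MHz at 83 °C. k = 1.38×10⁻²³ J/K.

−102.1 dBm

T = 83 °C + 273.15 = 356.15 K
P_n = kTB = 1.38×10⁻²³ × 356.15 × 1.25×10⁷ = 6.14×10⁻¹⁴ W
In dBm: 10 log₁₀(6.14×10⁻¹⁴ / 10⁻³) = −102.1 dBm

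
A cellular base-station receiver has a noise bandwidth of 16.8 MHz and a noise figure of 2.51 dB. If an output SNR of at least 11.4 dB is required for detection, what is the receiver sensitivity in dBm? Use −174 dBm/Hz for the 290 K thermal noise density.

−87.8 dBm

Sensitivity = −174 + 10 log₁₀(B) + NF + SNR_min
= −174 + 72.25 + 2.51 + 11.4
= −87.84 dBm → −87.8 dBm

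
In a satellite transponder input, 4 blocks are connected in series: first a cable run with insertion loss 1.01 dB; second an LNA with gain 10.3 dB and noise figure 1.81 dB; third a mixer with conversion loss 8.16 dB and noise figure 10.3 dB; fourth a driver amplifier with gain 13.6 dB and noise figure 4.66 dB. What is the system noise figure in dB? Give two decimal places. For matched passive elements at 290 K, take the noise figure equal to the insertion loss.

6.57 dB

Convert to linear (a loss of L dB is a gain of −L dB): F_i = 10^(NF_i/10), G_i = 10^(G_i,dB/10)
  Stage 1: F_1 = 10^(1.01/10) = 1.262, G_1 = 10^(−1.01/10) = 0.7925
  Stage 2: F_2 = 10^(1.81/10) = 1.517, G_2 = 10^(10.3/10) = 10.72
  Stage 3: F_3 = 10^(10.3/10) = 10.72, G_3 = 10^(−8.16/10) = 0.1528
  Stage 4: F_4 = 10^(4.66/10) = 2.924, G_4 = 10^(13.6/10) = 22.91
Friis cascade:
  F = 1.262 + (1.517 − 1)/0.7925 + (10.72 − 1)/8.492 + (2.924 − 1)/1.297 = 4.542
NF = 10 log₁₀(4.542) = 6.57 dB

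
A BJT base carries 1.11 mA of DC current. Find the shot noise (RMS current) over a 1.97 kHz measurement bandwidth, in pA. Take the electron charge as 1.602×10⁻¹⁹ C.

837 pA

I_n = √(2qI·B)
2qI·B = 2 × 1.602×10⁻¹⁹ × 1.11×10⁻³ × 1.97×10³ = 7.01×10⁻¹⁹ A²
I_n = √(7.01×10⁻¹⁹) = 8.37×10⁻¹⁰ A = 837 pA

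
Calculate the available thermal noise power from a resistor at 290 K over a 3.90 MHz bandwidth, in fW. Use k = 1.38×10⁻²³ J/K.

15.6 fW

P_n = kTB = 1.38×10⁻²³ × 290 × 3.90×10⁶ = 1.56×10⁻¹⁴ W = 15.6 fW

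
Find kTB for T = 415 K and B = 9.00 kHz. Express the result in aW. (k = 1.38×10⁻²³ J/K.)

51.5 aW

P_n = kTB = 1.38×10⁻²³ × 415 × 9.00×10³ = 5.15×10⁻¹⁷ W = 51.5 aW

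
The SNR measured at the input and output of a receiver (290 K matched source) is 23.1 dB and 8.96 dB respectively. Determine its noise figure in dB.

NF (dB) = SNR_in(dB) − SNR_out(dB) when the source is at T₀
NF = 23.1 − 8.96 = 14.14 dB

14.14 dB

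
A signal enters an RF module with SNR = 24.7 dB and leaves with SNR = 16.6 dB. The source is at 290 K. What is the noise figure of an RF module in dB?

8.1 dB

NF (dB) = SNR_in(dB) − SNR_out(dB) when the source is at T₀
NF = 24.7 − 16.6 = 8.1 dB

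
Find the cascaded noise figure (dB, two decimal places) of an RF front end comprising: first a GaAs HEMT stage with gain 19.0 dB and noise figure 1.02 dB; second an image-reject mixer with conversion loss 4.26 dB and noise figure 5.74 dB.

1.14 dB

Convert to linear (a loss of L dB is a gain of −L dB): F_i = 10^(NF_i/10), G_i = 10^(G_i,dB/10)
  Stage 1: F_1 = 10^(1.02/10) = 1.265, G_1 = 10^(19.0/10) = 79.43
  Stage 2: F_2 = 10^(5.74/10) = 3.750, G_2 = 10^(−4.26/10) = 0.3750
Friis cascade:
  F = 1.265 + (3.750 − 1)/79.43 = 1.299
NF = 10 log₁₀(1.299) = 1.14 dB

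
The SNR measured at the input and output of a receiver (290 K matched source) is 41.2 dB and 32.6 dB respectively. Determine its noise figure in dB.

NF (dB) = SNR_in(dB) − SNR_out(dB) when the source is at T₀
NF = 41.2 − 32.6 = 8.6 dB

8.6 dB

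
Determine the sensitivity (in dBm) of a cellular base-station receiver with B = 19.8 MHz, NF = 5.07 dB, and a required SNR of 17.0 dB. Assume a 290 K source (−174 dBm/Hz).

−79.0 dBm

Sensitivity = −174 + 10 log₁₀(B) + NF + SNR_min
= −174 + 72.97 + 5.07 + 17.0
= −78.96 dBm → −79.0 dBm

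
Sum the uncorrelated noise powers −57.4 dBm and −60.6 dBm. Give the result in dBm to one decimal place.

−55.7 dBm

Convert to linear, add, convert back:
P₁ = 1.82×10⁻⁹ W, P₂ = 8.71×10⁻¹⁰ W
P_tot = 2.69×10⁻⁹ W → 10 log₁₀(P_tot / 10⁻³) = −55.7 dBm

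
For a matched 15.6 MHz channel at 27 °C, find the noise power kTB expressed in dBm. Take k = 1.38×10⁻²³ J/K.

T = 27 °C + 273.15 = 300.15 K
P_n = kTB = 1.38×10⁻²³ × 300.15 × 1.56×10⁷ = 6.46×10⁻¹⁴ W
In dBm: 10 log₁₀(6.46×10⁻¹⁴ / 10⁻³) = −101.9 dBm

−101.9 dBm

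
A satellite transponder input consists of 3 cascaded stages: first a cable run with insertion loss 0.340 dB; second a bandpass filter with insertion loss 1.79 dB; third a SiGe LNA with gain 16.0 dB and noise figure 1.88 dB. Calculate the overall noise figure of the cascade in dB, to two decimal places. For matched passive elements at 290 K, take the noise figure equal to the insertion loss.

Convert to linear (a loss of L dB is a gain of −L dB): F_i = 10^(NF_i/10), G_i = 10^(G_i,dB/10)
  Stage 1: F_1 = 10^(0.340/10) = 1.081, G_1 = 10^(−0.340/10) = 0.9247
  Stage 2: F_2 = 10^(1.79/10) = 1.510, G_2 = 10^(−1.79/10) = 0.6622
  Stage 3: F_3 = 10^(1.88/10) = 1.542, G_3 = 10^(16.0/10) = 39.81
Friis cascade:
  F = 1.081 + (1.510 − 1)/0.9247 + (1.542 − 1)/0.6124 = 2.518
NF = 10 log₁₀(2.518) = 4.01 dB

4.01 dB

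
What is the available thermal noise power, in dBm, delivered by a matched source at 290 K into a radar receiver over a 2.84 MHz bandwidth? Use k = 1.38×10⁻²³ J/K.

−109.4 dBm

P_n = kTB = 1.38×10⁻²³ × 290 × 2.84×10⁶ = 1.14×10⁻¹⁴ W
In dBm: 10 log₁₀(1.14×10⁻¹⁴ / 10⁻³) = −109.4 dBm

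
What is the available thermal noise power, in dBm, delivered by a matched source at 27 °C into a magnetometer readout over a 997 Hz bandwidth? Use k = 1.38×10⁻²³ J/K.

−143.8 dBm

T = 27 °C + 273.15 = 300.15 K
P_n = kTB = 1.38×10⁻²³ × 300.15 × 9.97×10² = 4.13×10⁻¹⁸ W
In dBm: 10 log₁₀(4.13×10⁻¹⁸ / 10⁻³) = −143.8 dBm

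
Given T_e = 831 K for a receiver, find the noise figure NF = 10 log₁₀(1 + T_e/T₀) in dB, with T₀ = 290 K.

5.87 dB

F = 1 + T_e/T₀ = 1 + 831/290 = 3.86552
NF = 10 log₁₀(3.86552) = 5.87 dB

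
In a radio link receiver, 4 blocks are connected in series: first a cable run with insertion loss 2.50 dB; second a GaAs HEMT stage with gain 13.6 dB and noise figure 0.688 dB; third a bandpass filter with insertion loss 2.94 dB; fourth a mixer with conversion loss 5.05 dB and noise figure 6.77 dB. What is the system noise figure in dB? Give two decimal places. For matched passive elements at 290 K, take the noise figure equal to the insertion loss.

Convert to linear (a loss of L dB is a gain of −L dB): F_i = 10^(NF_i/10), G_i = 10^(G_i,dB/10)
  Stage 1: F_1 = 10^(2.50/10) = 1.778, G_1 = 10^(−2.50/10) = 0.5623
  Stage 2: F_2 = 10^(0.688/10) = 1.172, G_2 = 10^(13.6/10) = 22.91
  Stage 3: F_3 = 10^(2.94/10) = 1.968, G_3 = 10^(−2.94/10) = 0.5082
  Stage 4: F_4 = 10^(6.77/10) = 4.753, G_4 = 10^(−5.05/10) = 0.3126
Friis cascade:
  F = 1.778 + (1.172 − 1)/0.5623 + (1.968 − 1)/12.88 + (4.753 − 1)/6.546 = 2.732
NF = 10 log₁₀(2.732) = 4.36 dB

4.36 dB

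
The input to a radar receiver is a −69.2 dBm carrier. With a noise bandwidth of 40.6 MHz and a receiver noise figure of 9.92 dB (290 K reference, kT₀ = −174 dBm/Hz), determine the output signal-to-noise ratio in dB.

18.8 dB

Noise floor: N = −174 + 10 log₁₀(B) + NF
10 log₁₀(4.06×10⁷) = 76.09 dB
N = −174 + 76.09 + 9.92 = −87.99 dBm
SNR = P_sig − N = −69.2 − (−87.99) = 18.79 dB → 18.8 dB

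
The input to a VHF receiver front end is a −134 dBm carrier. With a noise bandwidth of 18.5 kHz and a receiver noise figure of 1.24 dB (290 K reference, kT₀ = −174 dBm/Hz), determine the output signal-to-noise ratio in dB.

Noise floor: N = −174 + 10 log₁₀(B) + NF
10 log₁₀(1.85×10⁴) = 42.67 dB
N = −174 + 42.67 + 1.24 = −130.09 dBm
SNR = P_sig − N = −134 − (−130.09) = −3.91 dB → −3.9 dB

−3.9 dB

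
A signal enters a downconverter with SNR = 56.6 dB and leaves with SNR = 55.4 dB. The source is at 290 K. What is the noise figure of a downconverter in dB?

NF (dB) = SNR_in(dB) − SNR_out(dB) when the source is at T₀
NF = 56.6 − 55.4 = 1.2 dB

1.2 dB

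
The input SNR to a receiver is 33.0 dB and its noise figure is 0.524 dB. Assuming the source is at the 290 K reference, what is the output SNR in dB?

By definition F = SNR_in/SNR_out, so in dB: SNR_out = SNR_in − NF
SNR_out = 33.0 − 0.524 = 32.476 dB

32.476 dB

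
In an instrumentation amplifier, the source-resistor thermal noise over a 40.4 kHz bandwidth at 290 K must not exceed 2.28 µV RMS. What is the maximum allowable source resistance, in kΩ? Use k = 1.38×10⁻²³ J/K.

8.04 kΩ

Johnson–Nyquist: V_n = √(4kTRB) ⇒ R = V_n² / (4kTB)
4kTB = 4 × 1.38×10⁻²³ × 290 × 4.04×10⁴ = 6.47×10⁻¹⁶
R = (2.28×10⁻⁶)² / 6.47×10⁻¹⁶ = 8.04×10³ Ω = 8.04 kΩ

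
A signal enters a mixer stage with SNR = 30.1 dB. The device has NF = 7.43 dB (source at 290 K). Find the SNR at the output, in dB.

By definition F = SNR_in/SNR_out, so in dB: SNR_out = SNR_in − NF
SNR_out = 30.1 − 7.43 = 22.67 dB

22.67 dB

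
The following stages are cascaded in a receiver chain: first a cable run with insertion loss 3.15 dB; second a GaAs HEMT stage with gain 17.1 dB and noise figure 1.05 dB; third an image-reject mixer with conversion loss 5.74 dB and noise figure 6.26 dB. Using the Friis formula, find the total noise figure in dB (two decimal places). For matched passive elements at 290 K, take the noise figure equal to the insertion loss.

Convert to linear (a loss of L dB is a gain of −L dB): F_i = 10^(NF_i/10), G_i = 10^(G_i,dB/10)
  Stage 1: F_1 = 10^(3.15/10) = 2.065, G_1 = 10^(−3.15/10) = 0.4842
  Stage 2: F_2 = 10^(1.05/10) = 1.274, G_2 = 10^(17.1/10) = 51.29
  Stage 3: F_3 = 10^(6.26/10) = 4.227, G_3 = 10^(−5.74/10) = 0.2667
Friis cascade:
  F = 2.065 + (1.274 − 1)/0.4842 + (4.227 − 1)/24.83 = 2.760
NF = 10 log₁₀(2.760) = 4.41 dB

4.41 dB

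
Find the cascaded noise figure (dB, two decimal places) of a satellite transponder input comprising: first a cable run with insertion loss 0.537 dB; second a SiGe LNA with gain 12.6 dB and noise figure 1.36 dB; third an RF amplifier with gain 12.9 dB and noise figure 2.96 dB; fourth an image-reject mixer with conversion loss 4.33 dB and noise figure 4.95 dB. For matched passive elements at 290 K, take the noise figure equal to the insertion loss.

2.08 dB

Convert to linear (a loss of L dB is a gain of −L dB): F_i = 10^(NF_i/10), G_i = 10^(G_i,dB/10)
  Stage 1: F_1 = 10^(0.537/10) = 1.132, G_1 = 10^(−0.537/10) = 0.8837
  Stage 2: F_2 = 10^(1.36/10) = 1.368, G_2 = 10^(12.6/10) = 18.20
  Stage 3: F_3 = 10^(2.96/10) = 1.977, G_3 = 10^(12.9/10) = 19.50
  Stage 4: F_4 = 10^(4.95/10) = 3.126, G_4 = 10^(−4.33/10) = 0.3690
Friis cascade:
  F = 1.132 + (1.368 − 1)/0.8837 + (1.977 − 1)/16.08 + (3.126 − 1)/313.5 = 1.615
NF = 10 log₁₀(1.615) = 2.08 dB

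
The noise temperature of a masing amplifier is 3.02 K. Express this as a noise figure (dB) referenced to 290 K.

0.045 dB

F = 1 + T_e/T₀ = 1 + 3.02/290 = 1.01041
NF = 10 log₁₀(1.01041) = 0.045 dB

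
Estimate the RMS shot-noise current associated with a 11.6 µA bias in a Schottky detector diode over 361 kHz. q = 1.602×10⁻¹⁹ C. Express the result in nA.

1.16 nA

I_n = √(2qI·B)
2qI·B = 2 × 1.602×10⁻¹⁹ × 1.16×10⁻⁵ × 3.61×10⁵ = 1.34×10⁻¹⁸ A²
I_n = √(1.34×10⁻¹⁸) = 1.16×10⁻⁹ A = 1.16 nA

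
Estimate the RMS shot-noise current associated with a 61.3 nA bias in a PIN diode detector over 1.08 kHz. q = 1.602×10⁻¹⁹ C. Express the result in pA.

4.61 pA

I_n = √(2qI·B)
2qI·B = 2 × 1.602×10⁻¹⁹ × 6.13×10⁻⁸ × 1.08×10³ = 2.12×10⁻²³ A²
I_n = √(2.12×10⁻²³) = 4.61×10⁻¹² A = 4.61 pA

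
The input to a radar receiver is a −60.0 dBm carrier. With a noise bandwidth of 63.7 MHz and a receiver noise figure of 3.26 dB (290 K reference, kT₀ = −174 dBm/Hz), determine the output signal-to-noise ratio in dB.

Noise floor: N = −174 + 10 log₁₀(B) + NF
10 log₁₀(6.37×10⁷) = 78.04 dB
N = −174 + 78.04 + 3.26 = −92.70 dBm
SNR = P_sig − N = −60.0 − (−92.70) = 32.70 dB → 32.7 dB

32.7 dB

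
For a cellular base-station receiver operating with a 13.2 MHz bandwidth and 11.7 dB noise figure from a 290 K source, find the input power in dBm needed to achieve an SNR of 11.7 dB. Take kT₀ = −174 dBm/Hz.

Sensitivity = −174 + 10 log₁₀(B) + NF + SNR_min
= −174 + 71.21 + 11.7 + 11.7
= −79.39 dBm → −79.4 dBm

−79.4 dBm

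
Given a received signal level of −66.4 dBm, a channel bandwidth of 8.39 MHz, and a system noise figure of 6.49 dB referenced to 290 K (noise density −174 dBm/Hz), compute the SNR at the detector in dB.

31.9 dB

Noise floor: N = −174 + 10 log₁₀(B) + NF
10 log₁₀(8.39×10⁶) = 69.24 dB
N = −174 + 69.24 + 6.49 = −98.27 dBm
SNR = P_sig − N = −66.4 − (−98.27) = 31.87 dB → 31.9 dB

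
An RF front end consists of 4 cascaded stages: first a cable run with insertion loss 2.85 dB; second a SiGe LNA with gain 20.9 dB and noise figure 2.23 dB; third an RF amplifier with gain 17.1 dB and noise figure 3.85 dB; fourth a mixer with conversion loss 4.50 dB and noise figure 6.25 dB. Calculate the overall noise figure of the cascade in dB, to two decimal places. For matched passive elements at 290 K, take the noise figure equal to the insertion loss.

5.11 dB

Convert to linear (a loss of L dB is a gain of −L dB): F_i = 10^(NF_i/10), G_i = 10^(G_i,dB/10)
  Stage 1: F_1 = 10^(2.85/10) = 1.928, G_1 = 10^(−2.85/10) = 0.5188
  Stage 2: F_2 = 10^(2.23/10) = 1.671, G_2 = 10^(20.9/10) = 123.0
  Stage 3: F_3 = 10^(3.85/10) = 2.427, G_3 = 10^(17.1/10) = 51.29
  Stage 4: F_4 = 10^(6.25/10) = 4.217, G_4 = 10^(−4.50/10) = 0.3548
Friis cascade:
  F = 1.928 + (1.671 − 1)/0.5188 + (2.427 − 1)/63.83 + (4.217 − 1)/3273 = 3.244
NF = 10 log₁₀(3.244) = 5.11 dB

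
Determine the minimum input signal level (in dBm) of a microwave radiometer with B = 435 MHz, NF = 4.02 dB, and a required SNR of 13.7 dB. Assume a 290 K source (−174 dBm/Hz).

−69.9 dBm

Sensitivity = −174 + 10 log₁₀(B) + NF + SNR_min
= −174 + 86.38 + 4.02 + 13.7
= −69.90 dBm → −69.9 dBm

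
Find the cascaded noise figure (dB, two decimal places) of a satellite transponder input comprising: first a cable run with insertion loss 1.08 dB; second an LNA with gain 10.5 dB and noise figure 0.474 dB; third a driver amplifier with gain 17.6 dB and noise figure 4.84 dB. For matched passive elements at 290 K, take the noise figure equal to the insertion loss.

Convert to linear (a loss of L dB is a gain of −L dB): F_i = 10^(NF_i/10), G_i = 10^(G_i,dB/10)
  Stage 1: F_1 = 10^(1.08/10) = 1.282, G_1 = 10^(−1.08/10) = 0.7798
  Stage 2: F_2 = 10^(0.474/10) = 1.115, G_2 = 10^(10.5/10) = 11.22
  Stage 3: F_3 = 10^(4.84/10) = 3.048, G_3 = 10^(17.6/10) = 57.54
Friis cascade:
  F = 1.282 + (1.115 − 1)/0.7798 + (3.048 − 1)/8.750 = 1.664
NF = 10 log₁₀(1.664) = 2.21 dB

2.21 dB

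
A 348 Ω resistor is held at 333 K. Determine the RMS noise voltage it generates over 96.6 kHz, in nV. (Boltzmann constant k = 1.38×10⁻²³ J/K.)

786 nV

V_n = √(4kTRB)
4kTRB = 4 × 1.38×10⁻²³ × 333 × 3.48×10² × 9.66×10⁴ = 6.18×10⁻¹³ V²
V_n = √(6.18×10⁻¹³) = 7.86×10⁻⁷ V = 786 nV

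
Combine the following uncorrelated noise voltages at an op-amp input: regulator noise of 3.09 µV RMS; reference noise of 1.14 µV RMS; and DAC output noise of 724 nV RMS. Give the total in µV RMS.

Uncorrelated sources add in power (mean-square): V_tot = √(ΣV_i²)
V_tot = √[(3.09×10⁻⁶)² + (1.14×10⁻⁶)² + (7.24×10⁻⁷)²] = 3.37×10⁻⁶ V = 3.37 µV

3.37 µV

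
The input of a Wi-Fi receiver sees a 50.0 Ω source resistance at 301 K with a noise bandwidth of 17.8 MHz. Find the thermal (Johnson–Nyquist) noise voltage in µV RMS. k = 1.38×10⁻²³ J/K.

3.85 µV

V_n = √(4kTRB)
4kTRB = 4 × 1.38×10⁻²³ × 301 × 5.00×10¹ × 1.78×10⁷ = 1.48×10⁻¹¹ V²
V_n = √(1.48×10⁻¹¹) = 3.85×10⁻⁶ V = 3.85 µV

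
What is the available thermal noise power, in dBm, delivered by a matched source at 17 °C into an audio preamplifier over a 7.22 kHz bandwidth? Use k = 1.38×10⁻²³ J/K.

T = 17 °C + 273.15 = 290.15 K
P_n = kTB = 1.38×10⁻²³ × 290.15 × 7.22×10³ = 2.89×10⁻¹⁷ W
In dBm: 10 log₁₀(2.89×10⁻¹⁷ / 10⁻³) = −135.4 dBm

−135.4 dBm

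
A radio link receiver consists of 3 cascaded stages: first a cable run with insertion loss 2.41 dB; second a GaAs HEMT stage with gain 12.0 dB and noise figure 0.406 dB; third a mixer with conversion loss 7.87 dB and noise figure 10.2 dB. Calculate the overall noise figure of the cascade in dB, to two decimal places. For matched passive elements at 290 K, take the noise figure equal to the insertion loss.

Convert to linear (a loss of L dB is a gain of −L dB): F_i = 10^(NF_i/10), G_i = 10^(G_i,dB/10)
  Stage 1: F_1 = 10^(2.41/10) = 1.742, G_1 = 10^(−2.41/10) = 0.5741
  Stage 2: F_2 = 10^(0.406/10) = 1.098, G_2 = 10^(12.0/10) = 15.85
  Stage 3: F_3 = 10^(10.2/10) = 10.47, G_3 = 10^(−7.87/10) = 0.1633
Friis cascade:
  F = 1.742 + (1.098 − 1)/0.5741 + (10.47 − 1)/9.099 = 2.953
NF = 10 log₁₀(2.953) = 4.70 dB

4.70 dB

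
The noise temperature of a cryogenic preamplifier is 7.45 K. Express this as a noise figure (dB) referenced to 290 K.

F = 1 + T_e/T₀ = 1 + 7.45/290 = 1.02569
NF = 10 log₁₀(1.02569) = 0.110 dB

0.110 dB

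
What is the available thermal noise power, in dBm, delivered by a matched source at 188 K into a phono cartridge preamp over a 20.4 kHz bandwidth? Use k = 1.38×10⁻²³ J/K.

P_n = kTB = 1.38×10⁻²³ × 188 × 2.04×10⁴ = 5.29×10⁻¹⁷ W
In dBm: 10 log₁₀(5.29×10⁻¹⁷ / 10⁻³) = −132.8 dBm

−132.8 dBm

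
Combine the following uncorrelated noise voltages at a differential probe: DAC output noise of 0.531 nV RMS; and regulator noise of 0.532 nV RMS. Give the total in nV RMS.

Uncorrelated sources add in power (mean-square): V_tot = √(ΣV_i²)
V_tot = √[(5.31×10⁻¹⁰)² + (5.32×10⁻¹⁰)²] = 7.52×10⁻¹⁰ V = 0.752 nV

0.752 nV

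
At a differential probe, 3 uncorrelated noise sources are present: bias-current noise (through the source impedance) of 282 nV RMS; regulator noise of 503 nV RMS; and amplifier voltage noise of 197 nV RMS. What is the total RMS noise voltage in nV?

Uncorrelated sources add in power (mean-square): V_tot = √(ΣV_i²)
V_tot = √[(2.82×10⁻⁷)² + (5.03×10⁻⁷)² + (1.97×10⁻⁷)²] = 6.09×10⁻⁷ V = 609 nV

609 nV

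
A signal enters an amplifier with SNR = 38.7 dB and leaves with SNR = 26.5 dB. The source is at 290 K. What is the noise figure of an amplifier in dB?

NF (dB) = SNR_in(dB) − SNR_out(dB) when the source is at T₀
NF = 38.7 − 26.5 = 12.2 dB

12.2 dB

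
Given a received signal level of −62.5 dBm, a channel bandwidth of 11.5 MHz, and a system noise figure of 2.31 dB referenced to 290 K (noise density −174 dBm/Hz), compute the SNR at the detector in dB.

38.6 dB

Noise floor: N = −174 + 10 log₁₀(B) + NF
10 log₁₀(1.15×10⁷) = 70.61 dB
N = −174 + 70.61 + 2.31 = −101.08 dBm
SNR = P_sig − N = −62.5 − (−101.08) = 38.58 dB → 38.6 dB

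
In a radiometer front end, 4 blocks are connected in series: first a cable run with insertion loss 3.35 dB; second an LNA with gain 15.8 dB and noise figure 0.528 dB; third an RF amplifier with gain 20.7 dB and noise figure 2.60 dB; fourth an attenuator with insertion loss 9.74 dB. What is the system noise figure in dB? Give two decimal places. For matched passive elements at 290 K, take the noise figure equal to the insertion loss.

Convert to linear (a loss of L dB is a gain of −L dB): F_i = 10^(NF_i/10), G_i = 10^(G_i,dB/10)
  Stage 1: F_1 = 10^(3.35/10) = 2.163, G_1 = 10^(−3.35/10) = 0.4624
  Stage 2: F_2 = 10^(0.528/10) = 1.129, G_2 = 10^(15.8/10) = 38.02
  Stage 3: F_3 = 10^(2.60/10) = 1.820, G_3 = 10^(20.7/10) = 117.5
  Stage 4: F_4 = 10^(9.74/10) = 9.419, G_4 = 10^(−9.74/10) = 0.1062
Friis cascade:
  F = 2.163 + (1.129 − 1)/0.4624 + (1.820 − 1)/17.58 + (9.419 − 1)/2065 = 2.493
NF = 10 log₁₀(2.493) = 3.97 dB

3.97 dB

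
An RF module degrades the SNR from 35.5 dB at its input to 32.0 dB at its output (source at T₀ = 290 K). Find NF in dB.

NF (dB) = SNR_in(dB) − SNR_out(dB) when the source is at T₀
NF = 35.5 − 32.0 = 3.5 dB

3.5 dB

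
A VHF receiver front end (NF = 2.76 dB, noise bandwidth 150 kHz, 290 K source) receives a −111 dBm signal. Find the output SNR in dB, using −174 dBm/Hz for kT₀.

Noise floor: N = −174 + 10 log₁₀(B) + NF
10 log₁₀(1.50×10⁵) = 51.76 dB
N = −174 + 51.76 + 2.76 = −119.48 dBm
SNR = P_sig − N = −111 − (−119.48) = 8.48 dB → 8.5 dB

8.5 dB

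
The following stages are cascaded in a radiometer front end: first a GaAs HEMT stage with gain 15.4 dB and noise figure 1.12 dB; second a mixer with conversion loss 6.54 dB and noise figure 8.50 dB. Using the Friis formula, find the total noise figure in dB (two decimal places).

Convert to linear (a loss of L dB is a gain of −L dB): F_i = 10^(NF_i/10), G_i = 10^(G_i,dB/10)
  Stage 1: F_1 = 10^(1.12/10) = 1.294, G_1 = 10^(15.4/10) = 34.67
  Stage 2: F_2 = 10^(8.50/10) = 7.079, G_2 = 10^(−6.54/10) = 0.2218
Friis cascade:
  F = 1.294 + (7.079 − 1)/34.67 = 1.470
NF = 10 log₁₀(1.470) = 1.67 dB

1.67 dB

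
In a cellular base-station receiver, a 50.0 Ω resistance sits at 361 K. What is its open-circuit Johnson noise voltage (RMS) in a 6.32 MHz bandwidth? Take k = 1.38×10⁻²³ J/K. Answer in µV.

V_n = √(4kTRB)
4kTRB = 4 × 1.38×10⁻²³ × 361 × 5.00×10¹ × 6.32×10⁶ = 6.30×10⁻¹² V²
V_n = √(6.30×10⁻¹²) = 2.51×10⁻⁶ V = 2.51 µV

2.51 µV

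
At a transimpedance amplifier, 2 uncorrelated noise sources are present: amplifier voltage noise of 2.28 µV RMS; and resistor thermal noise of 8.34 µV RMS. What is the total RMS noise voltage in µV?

8.65 µV

Uncorrelated sources add in power (mean-square): V_tot = √(ΣV_i²)
V_tot = √[(2.28×10⁻⁶)² + (8.34×10⁻⁶)²] = 8.65×10⁻⁶ V = 8.65 µV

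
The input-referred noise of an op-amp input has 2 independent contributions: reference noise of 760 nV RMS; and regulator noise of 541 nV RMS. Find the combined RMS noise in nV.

Uncorrelated sources add in power (mean-square): V_tot = √(ΣV_i²)
V_tot = √[(7.60×10⁻⁷)² + (5.41×10⁻⁷)²] = 9.33×10⁻⁷ V = 933 nV

933 nV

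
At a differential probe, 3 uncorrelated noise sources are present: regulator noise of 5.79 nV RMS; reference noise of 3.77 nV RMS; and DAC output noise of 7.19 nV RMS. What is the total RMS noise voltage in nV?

9.97 nV

Uncorrelated sources add in power (mean-square): V_tot = √(ΣV_i²)
V_tot = √[(5.79×10⁻⁹)² + (3.77×10⁻⁹)² + (7.19×10⁻⁹)²] = 9.97×10⁻⁹ V = 9.97 nV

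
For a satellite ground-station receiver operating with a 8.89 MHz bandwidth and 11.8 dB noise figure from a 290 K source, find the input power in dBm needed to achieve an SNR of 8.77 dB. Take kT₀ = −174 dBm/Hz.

−83.9 dBm

Sensitivity = −174 + 10 log₁₀(B) + NF + SNR_min
= −174 + 69.49 + 11.8 + 8.77
= −83.94 dBm → −83.9 dBm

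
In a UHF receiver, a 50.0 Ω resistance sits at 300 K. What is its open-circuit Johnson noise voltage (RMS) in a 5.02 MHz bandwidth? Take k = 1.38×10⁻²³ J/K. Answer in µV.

V_n = √(4kTRB)
4kTRB = 4 × 1.38×10⁻²³ × 300 × 5.00×10¹ × 5.02×10⁶ = 4.16×10⁻¹² V²
V_n = √(4.16×10⁻¹²) = 2.04×10⁻⁶ V = 2.04 µV

2.04 µV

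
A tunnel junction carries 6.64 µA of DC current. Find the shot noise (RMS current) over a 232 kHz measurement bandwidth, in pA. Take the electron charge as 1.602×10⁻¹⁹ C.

I_n = √(2qI·B)
2qI·B = 2 × 1.602×10⁻¹⁹ × 6.64×10⁻⁶ × 2.32×10⁵ = 4.94×10⁻¹⁹ A²
I_n = √(4.94×10⁻¹⁹) = 7.03×10⁻¹⁰ A = 703 pA

703 pA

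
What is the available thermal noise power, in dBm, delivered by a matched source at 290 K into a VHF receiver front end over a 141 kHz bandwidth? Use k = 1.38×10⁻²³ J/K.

P_n = kTB = 1.38×10⁻²³ × 290 × 1.41×10⁵ = 5.64×10⁻¹⁶ W
In dBm: 10 log₁₀(5.64×10⁻¹⁶ / 10⁻³) = −122.5 dBm

−122.5 dBm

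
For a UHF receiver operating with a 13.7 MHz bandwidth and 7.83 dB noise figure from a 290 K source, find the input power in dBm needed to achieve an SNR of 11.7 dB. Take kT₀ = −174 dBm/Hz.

Sensitivity = −174 + 10 log₁₀(B) + NF + SNR_min
= −174 + 71.37 + 7.83 + 11.7
= −83.10 dBm → −83.1 dBm

−83.1 dBm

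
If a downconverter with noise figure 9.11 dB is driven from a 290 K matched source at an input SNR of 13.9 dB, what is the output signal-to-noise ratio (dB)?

4.79 dB

By definition F = SNR_in/SNR_out, so in dB: SNR_out = SNR_in − NF
SNR_out = 13.9 − 9.11 = 4.79 dB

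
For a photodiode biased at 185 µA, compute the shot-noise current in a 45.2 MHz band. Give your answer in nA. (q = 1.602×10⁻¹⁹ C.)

51.8 nA

I_n = √(2qI·B)
2qI·B = 2 × 1.602×10⁻¹⁹ × 1.85×10⁻⁴ × 4.52×10⁷ = 2.68×10⁻¹⁵ A²
I_n = √(2.68×10⁻¹⁵) = 5.18×10⁻⁸ A = 51.8 nA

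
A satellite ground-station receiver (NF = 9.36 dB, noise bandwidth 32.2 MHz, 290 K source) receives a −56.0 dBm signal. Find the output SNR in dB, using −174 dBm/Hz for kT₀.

Noise floor: N = −174 + 10 log₁₀(B) + NF
10 log₁₀(3.22×10⁷) = 75.08 dB
N = −174 + 75.08 + 9.36 = −89.56 dBm
SNR = P_sig − N = −56.0 − (−89.56) = 33.56 dB → 33.6 dB

33.6 dB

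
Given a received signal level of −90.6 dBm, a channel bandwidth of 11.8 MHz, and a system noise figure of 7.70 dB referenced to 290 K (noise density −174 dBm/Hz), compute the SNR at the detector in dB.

Noise floor: N = −174 + 10 log₁₀(B) + NF
10 log₁₀(1.18×10⁷) = 70.72 dB
N = −174 + 70.72 + 7.70 = −95.58 dBm
SNR = P_sig − N = −90.6 − (−95.58) = 4.98 dB → 5.0 dB

5.0 dB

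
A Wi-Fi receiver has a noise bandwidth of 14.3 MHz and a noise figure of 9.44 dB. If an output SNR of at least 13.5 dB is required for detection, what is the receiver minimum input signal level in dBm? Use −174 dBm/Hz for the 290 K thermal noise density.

Sensitivity = −174 + 10 log₁₀(B) + NF + SNR_min
= −174 + 71.55 + 9.44 + 13.5
= −79.51 dBm → −79.5 dBm

−79.5 dBm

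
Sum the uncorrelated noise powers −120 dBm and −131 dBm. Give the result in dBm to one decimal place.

−119.7 dBm

Convert to linear, add, convert back:
P₁ = 1.00×10⁻¹⁵ W, P₂ = 7.94×10⁻¹⁷ W
P_tot = 1.08×10⁻¹⁵ W → 10 log₁₀(P_tot / 10⁻³) = −119.7 dBm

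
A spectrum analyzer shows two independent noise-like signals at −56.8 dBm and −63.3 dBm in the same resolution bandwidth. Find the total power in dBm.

−55.9 dBm

Convert to linear, add, convert back:
P₁ = 2.09×10⁻⁹ W, P₂ = 4.68×10⁻¹⁰ W
P_tot = 2.56×10⁻⁹ W → 10 log₁₀(P_tot / 10⁻³) = −55.9 dBm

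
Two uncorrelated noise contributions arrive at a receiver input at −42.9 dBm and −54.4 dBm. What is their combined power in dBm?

−42.6 dBm

Convert to linear, add, convert back:
P₁ = 5.13×10⁻⁸ W, P₂ = 3.63×10⁻⁹ W
P_tot = 5.49×10⁻⁸ W → 10 log₁₀(P_tot / 10⁻³) = −42.6 dBm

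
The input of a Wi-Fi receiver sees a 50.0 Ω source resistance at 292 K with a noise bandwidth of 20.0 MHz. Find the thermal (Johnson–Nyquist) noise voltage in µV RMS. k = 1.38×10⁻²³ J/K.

4.01 µV

V_n = √(4kTRB)
4kTRB = 4 × 1.38×10⁻²³ × 292 × 5.00×10¹ × 2.00×10⁷ = 1.61×10⁻¹¹ V²
V_n = √(1.61×10⁻¹¹) = 4.01×10⁻⁶ V = 4.01 µV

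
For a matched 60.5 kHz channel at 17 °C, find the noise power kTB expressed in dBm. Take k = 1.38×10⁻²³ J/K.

T = 17 °C + 273.15 = 290.15 K
P_n = kTB = 1.38×10⁻²³ × 290.15 × 6.05×10⁴ = 2.42×10⁻¹⁶ W
In dBm: 10 log₁₀(2.42×10⁻¹⁶ / 10⁻³) = −126.2 dBm

−126.2 dBm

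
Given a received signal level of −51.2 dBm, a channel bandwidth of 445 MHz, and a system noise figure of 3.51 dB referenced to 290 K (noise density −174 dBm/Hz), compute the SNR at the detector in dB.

32.8 dB

Noise floor: N = −174 + 10 log₁₀(B) + NF
10 log₁₀(4.45×10⁸) = 86.48 dB
N = −174 + 86.48 + 3.51 = −84.01 dBm
SNR = P_sig − N = −51.2 − (−84.01) = 32.81 dB → 32.8 dB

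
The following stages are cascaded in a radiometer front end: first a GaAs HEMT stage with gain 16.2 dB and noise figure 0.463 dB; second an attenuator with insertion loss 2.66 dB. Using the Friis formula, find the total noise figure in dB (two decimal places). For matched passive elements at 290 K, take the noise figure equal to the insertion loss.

0.54 dB

Convert to linear (a loss of L dB is a gain of −L dB): F_i = 10^(NF_i/10), G_i = 10^(G_i,dB/10)
  Stage 1: F_1 = 10^(0.463/10) = 1.112, G_1 = 10^(16.2/10) = 41.69
  Stage 2: F_2 = 10^(2.66/10) = 1.845, G_2 = 10^(−2.66/10) = 0.5420
Friis cascade:
  F = 1.112 + (1.845 − 1)/41.69 = 1.133
NF = 10 log₁₀(1.133) = 0.54 dB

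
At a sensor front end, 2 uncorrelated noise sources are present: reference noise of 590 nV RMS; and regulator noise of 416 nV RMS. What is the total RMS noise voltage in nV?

Uncorrelated sources add in power (mean-square): V_tot = √(ΣV_i²)
V_tot = √[(5.90×10⁻⁷)² + (4.16×10⁻⁷)²] = 7.22×10⁻⁷ V = 722 nV

722 nV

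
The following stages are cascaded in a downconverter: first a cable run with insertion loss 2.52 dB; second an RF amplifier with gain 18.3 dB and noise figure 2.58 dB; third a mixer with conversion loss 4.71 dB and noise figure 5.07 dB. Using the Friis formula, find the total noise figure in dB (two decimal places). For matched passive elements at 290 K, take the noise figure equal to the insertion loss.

5.18 dB

Convert to linear (a loss of L dB is a gain of −L dB): F_i = 10^(NF_i/10), G_i = 10^(G_i,dB/10)
  Stage 1: F_1 = 10^(2.52/10) = 1.786, G_1 = 10^(−2.52/10) = 0.5598
  Stage 2: F_2 = 10^(2.58/10) = 1.811, G_2 = 10^(18.3/10) = 67.61
  Stage 3: F_3 = 10^(5.07/10) = 3.214, G_3 = 10^(−4.71/10) = 0.3381
Friis cascade:
  F = 1.786 + (1.811 − 1)/0.5598 + (3.214 − 1)/37.84 = 3.294
NF = 10 log₁₀(3.294) = 5.18 dB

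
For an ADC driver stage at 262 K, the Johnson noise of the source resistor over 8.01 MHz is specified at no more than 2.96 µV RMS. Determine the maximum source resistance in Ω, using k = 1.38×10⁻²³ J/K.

Johnson–Nyquist: V_n = √(4kTRB) ⇒ R = V_n² / (4kTB)
4kTB = 4 × 1.38×10⁻²³ × 262 × 8.01×10⁶ = 1.16×10⁻¹³
R = (2.96×10⁻⁶)² / 1.16×10⁻¹³ = 7.56×10¹ Ω = 75.6 Ω

75.6 Ω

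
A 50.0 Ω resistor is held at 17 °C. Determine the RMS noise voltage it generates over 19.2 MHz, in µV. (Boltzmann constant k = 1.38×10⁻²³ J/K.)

3.92 µV

T = 17 °C + 273.15 = 290.15 K
V_n = √(4kTRB)
4kTRB = 4 × 1.38×10⁻²³ × 290.15 × 5.00×10¹ × 1.92×10⁷ = 1.54×10⁻¹¹ V²
V_n = √(1.54×10⁻¹¹) = 3.92×10⁻⁶ V = 3.92 µV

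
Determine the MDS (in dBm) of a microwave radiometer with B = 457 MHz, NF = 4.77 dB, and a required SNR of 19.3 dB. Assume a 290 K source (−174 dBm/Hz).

Sensitivity = −174 + 10 log₁₀(B) + NF + SNR_min
= −174 + 86.6 + 4.77 + 19.3
= −63.33 dBm → −63.3 dBm

−63.3 dBm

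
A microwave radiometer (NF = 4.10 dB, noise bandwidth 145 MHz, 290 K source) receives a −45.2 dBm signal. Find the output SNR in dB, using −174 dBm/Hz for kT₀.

43.1 dB

Noise floor: N = −174 + 10 log₁₀(B) + NF
10 log₁₀(1.45×10⁸) = 81.61 dB
N = −174 + 81.61 + 4.10 = −88.29 dBm
SNR = P_sig − N = −45.2 − (−88.29) = 43.09 dB → 43.1 dB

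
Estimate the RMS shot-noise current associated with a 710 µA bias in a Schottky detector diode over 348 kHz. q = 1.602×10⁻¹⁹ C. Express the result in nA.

8.90 nA

I_n = √(2qI·B)
2qI·B = 2 × 1.602×10⁻¹⁹ × 7.10×10⁻⁴ × 3.48×10⁵ = 7.92×10⁻¹⁷ A²
I_n = √(7.92×10⁻¹⁷) = 8.90×10⁻⁹ A = 8.90 nA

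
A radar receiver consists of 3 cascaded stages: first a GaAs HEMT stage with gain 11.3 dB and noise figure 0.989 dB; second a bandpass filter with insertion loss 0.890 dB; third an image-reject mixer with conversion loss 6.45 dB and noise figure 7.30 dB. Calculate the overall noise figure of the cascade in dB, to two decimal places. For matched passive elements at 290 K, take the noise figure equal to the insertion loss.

2.23 dB

Convert to linear (a loss of L dB is a gain of −L dB): F_i = 10^(NF_i/10), G_i = 10^(G_i,dB/10)
  Stage 1: F_1 = 10^(0.989/10) = 1.256, G_1 = 10^(11.3/10) = 13.49
  Stage 2: F_2 = 10^(0.890/10) = 1.227, G_2 = 10^(−0.890/10) = 0.8147
  Stage 3: F_3 = 10^(7.30/10) = 5.370, G_3 = 10^(−6.45/10) = 0.2265
Friis cascade:
  F = 1.256 + (1.227 − 1)/13.49 + (5.370 − 1)/10.99 = 1.670
NF = 10 log₁₀(1.670) = 2.23 dB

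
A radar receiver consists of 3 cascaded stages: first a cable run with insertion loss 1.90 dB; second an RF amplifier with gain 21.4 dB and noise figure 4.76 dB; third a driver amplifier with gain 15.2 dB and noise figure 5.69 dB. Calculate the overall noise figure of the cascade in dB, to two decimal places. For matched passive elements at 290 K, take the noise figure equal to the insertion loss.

6.69 dB

Convert to linear (a loss of L dB is a gain of −L dB): F_i = 10^(NF_i/10), G_i = 10^(G_i,dB/10)
  Stage 1: F_1 = 10^(1.90/10) = 1.549, G_1 = 10^(−1.90/10) = 0.6457
  Stage 2: F_2 = 10^(4.76/10) = 2.992, G_2 = 10^(21.4/10) = 138.0
  Stage 3: F_3 = 10^(5.69/10) = 3.707, G_3 = 10^(15.2/10) = 33.11
Friis cascade:
  F = 1.549 + (2.992 − 1)/0.6457 + (3.707 − 1)/89.13 = 4.665
NF = 10 log₁₀(4.665) = 6.69 dB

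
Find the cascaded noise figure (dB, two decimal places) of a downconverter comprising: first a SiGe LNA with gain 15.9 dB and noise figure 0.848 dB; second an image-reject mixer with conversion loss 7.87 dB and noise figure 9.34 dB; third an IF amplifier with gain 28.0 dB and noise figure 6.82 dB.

3.03 dB

Convert to linear (a loss of L dB is a gain of −L dB): F_i = 10^(NF_i/10), G_i = 10^(G_i,dB/10)
  Stage 1: F_1 = 10^(0.848/10) = 1.216, G_1 = 10^(15.9/10) = 38.90
  Stage 2: F_2 = 10^(9.34/10) = 8.590, G_2 = 10^(−7.87/10) = 0.1633
  Stage 3: F_3 = 10^(6.82/10) = 4.808, G_3 = 10^(28.0/10) = 631.0
Friis cascade:
  F = 1.216 + (8.590 − 1)/38.90 + (4.808 − 1)/6.353 = 2.010
NF = 10 log₁₀(2.010) = 3.03 dB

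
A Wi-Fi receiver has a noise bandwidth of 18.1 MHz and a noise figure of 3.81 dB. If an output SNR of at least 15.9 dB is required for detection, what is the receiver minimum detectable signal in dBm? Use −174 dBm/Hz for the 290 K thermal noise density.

−81.7 dBm

Sensitivity = −174 + 10 log₁₀(B) + NF + SNR_min
= −174 + 72.58 + 3.81 + 15.9
= −81.71 dBm → −81.7 dBm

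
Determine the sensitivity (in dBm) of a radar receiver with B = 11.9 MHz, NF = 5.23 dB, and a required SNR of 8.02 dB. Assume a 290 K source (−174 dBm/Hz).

Sensitivity = −174 + 10 log₁₀(B) + NF + SNR_min
= −174 + 70.76 + 5.23 + 8.02
= −89.99 dBm → −90.0 dBm

−90.0 dBm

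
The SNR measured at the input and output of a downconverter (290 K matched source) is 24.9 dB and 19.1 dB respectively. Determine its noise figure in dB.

5.8 dB

NF (dB) = SNR_in(dB) − SNR_out(dB) when the source is at T₀
NF = 24.9 − 19.1 = 5.8 dB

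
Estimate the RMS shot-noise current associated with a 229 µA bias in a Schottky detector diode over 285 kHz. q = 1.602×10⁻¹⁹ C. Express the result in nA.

I_n = √(2qI·B)
2qI·B = 2 × 1.602×10⁻¹⁹ × 2.29×10⁻⁴ × 2.85×10⁵ = 2.09×10⁻¹⁷ A²
I_n = √(2.09×10⁻¹⁷) = 4.57×10⁻⁹ A = 4.57 nA

4.57 nA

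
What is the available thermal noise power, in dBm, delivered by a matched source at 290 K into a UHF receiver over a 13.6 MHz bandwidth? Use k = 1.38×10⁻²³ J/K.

P_n = kTB = 1.38×10⁻²³ × 290 × 1.36×10⁷ = 5.44×10⁻¹⁴ W
In dBm: 10 log₁₀(5.44×10⁻¹⁴ / 10⁻³) = −102.6 dBm

−102.6 dBm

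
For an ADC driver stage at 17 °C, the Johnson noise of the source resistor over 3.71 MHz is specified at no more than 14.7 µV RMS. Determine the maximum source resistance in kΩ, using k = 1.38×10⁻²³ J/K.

T = 17 °C + 273.15 = 290.15 K
Johnson–Nyquist: V_n = √(4kTRB) ⇒ R = V_n² / (4kTB)
4kTB = 4 × 1.38×10⁻²³ × 290.15 × 3.71×10⁶ = 5.94×10⁻¹⁴
R = (1.47×10⁻⁵)² / 5.94×10⁻¹⁴ = 3.64×10³ Ω = 3.64 kΩ

3.64 kΩ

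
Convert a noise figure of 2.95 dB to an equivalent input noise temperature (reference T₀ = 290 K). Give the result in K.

F = 10^(2.95/10) = 1.97242
T_e = (F − 1)·T₀ = (1.97242 − 1) × 290 = 282 K

282 K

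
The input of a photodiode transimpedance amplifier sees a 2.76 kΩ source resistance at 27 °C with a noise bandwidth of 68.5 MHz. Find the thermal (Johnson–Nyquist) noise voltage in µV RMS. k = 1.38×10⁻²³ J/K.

T = 27 °C + 273.15 = 300.15 K
V_n = √(4kTRB)
4kTRB = 4 × 1.38×10⁻²³ × 300.15 × 2.76×10³ × 6.85×10⁷ = 3.13×10⁻⁹ V²
V_n = √(3.13×10⁻⁹) = 5.60×10⁻⁵ V = 56.0 µV

56.0 µV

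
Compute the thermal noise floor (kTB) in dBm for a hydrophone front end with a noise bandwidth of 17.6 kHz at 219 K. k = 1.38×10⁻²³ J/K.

P_n = kTB = 1.38×10⁻²³ × 219 × 1.76×10⁴ = 5.32×10⁻¹⁷ W
In dBm: 10 log₁₀(5.32×10⁻¹⁷ / 10⁻³) = −132.7 dBm

−132.7 dBm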